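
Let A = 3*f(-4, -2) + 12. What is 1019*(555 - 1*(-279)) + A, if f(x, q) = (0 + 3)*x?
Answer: 849822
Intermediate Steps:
f(x, q) = 3*x
A = -24 (A = 3*(3*(-4)) + 12 = 3*(-12) + 12 = -36 + 12 = -24)
1019*(555 - 1*(-279)) + A = 1019*(555 - 1*(-279)) - 24 = 1019*(555 + 279) - 24 = 1019*834 - 24 = 849846 - 24 = 849822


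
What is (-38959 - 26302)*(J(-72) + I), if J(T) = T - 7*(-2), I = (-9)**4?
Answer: -424392283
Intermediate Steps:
I = 6561
J(T) = 14 + T (J(T) = T + 14 = 14 + T)
(-38959 - 26302)*(J(-72) + I) = (-38959 - 26302)*((14 - 72) + 6561) = -65261*(-58 + 6561) = -65261*6503 = -424392283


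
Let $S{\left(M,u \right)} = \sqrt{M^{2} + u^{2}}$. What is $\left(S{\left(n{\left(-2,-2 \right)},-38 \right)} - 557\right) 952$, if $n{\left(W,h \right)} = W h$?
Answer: $-530264 + 1904 \sqrt{365} \approx -4.9389 \cdot 10^{5}$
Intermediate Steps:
$\left(S{\left(n{\left(-2,-2 \right)},-38 \right)} - 557\right) 952 = \left(\sqrt{\left(\left(-2\right) \left(-2\right)\right)^{2} + \left(-38\right)^{2}} - 557\right) 952 = \left(\sqrt{4^{2} + 1444} - 557\right) 952 = \left(\sqrt{16 + 1444} - 557\right) 952 = \left(\sqrt{1460} - 557\right) 952 = \left(2 \sqrt{365} - 557\right) 952 = \left(-557 + 2 \sqrt{365}\right) 952 = -530264 + 1904 \sqrt{365}$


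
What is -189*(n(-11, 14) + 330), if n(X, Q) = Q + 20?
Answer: -68796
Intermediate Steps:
n(X, Q) = 20 + Q
-189*(n(-11, 14) + 330) = -189*((20 + 14) + 330) = -189*(34 + 330) = -189*364 = -68796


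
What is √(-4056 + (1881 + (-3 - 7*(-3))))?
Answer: I*√2157 ≈ 46.444*I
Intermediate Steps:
√(-4056 + (1881 + (-3 - 7*(-3)))) = √(-4056 + (1881 + (-3 + 21))) = √(-4056 + (1881 + 18)) = √(-4056 + 1899) = √(-2157) = I*√2157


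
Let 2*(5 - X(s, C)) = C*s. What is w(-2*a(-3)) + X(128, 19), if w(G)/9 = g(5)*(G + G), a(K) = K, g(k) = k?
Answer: -671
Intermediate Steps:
X(s, C) = 5 - C*s/2
w(G) = 90*G (w(G) = 9*(5*(G + G)) = 9*(5*(2*G)) = 9*(10*G) = 90*G)
w(-2*a(-3)) + X(128, 19) = 90*(-2*(-3)) + (5 - 1/2*19*128) = 90*6 + (5 - 1216) = 540 - 1211 = -671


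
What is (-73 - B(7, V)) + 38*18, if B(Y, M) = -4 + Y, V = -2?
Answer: 608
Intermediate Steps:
(-73 - B(7, V)) + 38*18 = (-73 - (-4 + 7)) + 38*18 = (-73 - 1*3) + 684 = (-73 - 3) + 684 = -76 + 684 = 608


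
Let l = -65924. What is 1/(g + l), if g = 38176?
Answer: -1/27748 ≈ -3.6039e-5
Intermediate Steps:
1/(g + l) = 1/(38176 - 65924) = 1/(-27748) = -1/27748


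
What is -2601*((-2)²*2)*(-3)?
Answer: 62424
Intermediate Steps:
-2601*((-2)²*2)*(-3) = -2601*(4*2)*(-3) = -2601*8*(-3) = -2601*(-24) = -289*(-216) = 62424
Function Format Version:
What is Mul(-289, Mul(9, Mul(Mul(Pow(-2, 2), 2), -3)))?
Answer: 62424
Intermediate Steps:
Mul(-289, Mul(9, Mul(Mul(Pow(-2, 2), 2), -3))) = Mul(-289, Mul(9, Mul(Mul(4, 2), -3))) = Mul(-289, Mul(9, Mul(8, -3))) = Mul(-289, Mul(9, -24)) = Mul(-289, -216) = 62424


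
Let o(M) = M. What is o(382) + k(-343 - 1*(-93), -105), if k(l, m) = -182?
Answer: 200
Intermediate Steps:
o(382) + k(-343 - 1*(-93), -105) = 382 - 182 = 200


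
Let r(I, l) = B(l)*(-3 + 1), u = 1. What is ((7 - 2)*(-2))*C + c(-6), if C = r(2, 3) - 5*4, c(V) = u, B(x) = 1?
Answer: 221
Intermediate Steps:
c(V) = 1
r(I, l) = -2 (r(I, l) = 1*(-3 + 1) = 1*(-2) = -2)
C = -22 (C = -2 - 5*4 = -2 - 20 = -22)
((7 - 2)*(-2))*C + c(-6) = ((7 - 2)*(-2))*(-22) + 1 = (5*(-2))*(-22) + 1 = -10*(-22) + 1 = 220 + 1 = 221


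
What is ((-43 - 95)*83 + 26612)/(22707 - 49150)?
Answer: -15158/26443 ≈ -0.57323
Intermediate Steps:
((-43 - 95)*83 + 26612)/(22707 - 49150) = (-138*83 + 26612)/(-26443) = (-11454 + 26612)*(-1/26443) = 15158*(-1/26443) = -15158/26443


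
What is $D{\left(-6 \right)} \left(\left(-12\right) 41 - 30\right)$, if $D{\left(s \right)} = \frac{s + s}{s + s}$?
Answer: $-522$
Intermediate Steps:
$D{\left(s \right)} = 1$ ($D{\left(s \right)} = \frac{2 s}{2 s} = 2 s \frac{1}{2 s} = 1$)
$D{\left(-6 \right)} \left(\left(-12\right) 41 - 30\right) = 1 \left(\left(-12\right) 41 - 30\right) = 1 \left(-492 - 30\right) = 1 \left(-522\right) = -522$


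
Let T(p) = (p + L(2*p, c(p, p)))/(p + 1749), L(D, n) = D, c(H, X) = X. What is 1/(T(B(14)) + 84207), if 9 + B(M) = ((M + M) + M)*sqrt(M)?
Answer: 3121795260/262876887594689 - 8162*sqrt(14)/788630662784067 ≈ 1.1875e-5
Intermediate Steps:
B(M) = -9 + 3*M**(3/2) (B(M) = -9 + ((M + M) + M)*sqrt(M) = -9 + (2*M + M)*sqrt(M) = -9 + (3*M)*sqrt(M) = -9 + 3*M**(3/2))
T(p) = 3*p/(1749 + p) (T(p) = (p + 2*p)/(p + 1749) = (3*p)/(1749 + p) = 3*p/(1749 + p))
1/(T(B(14)) + 84207) = 1/(3*(-9 + 3*14**(3/2))/(1749 + (-9 + 3*14**(3/2))) + 84207) = 1/(3*(-9 + 3*(14*sqrt(14)))/(1749 + (-9 + 3*(14*sqrt(14)))) + 84207) = 1/(3*(-9 + 42*sqrt(14))/(1749 + (-9 + 42*sqrt(14))) + 84207) = 1/(3*(-9 + 42*sqrt(14))/(1740 + 42*sqrt(14)) + 84207) = 1/(84207 + 3*(-9 + 42*sqrt(14))/(1740 + 42*sqrt(14)))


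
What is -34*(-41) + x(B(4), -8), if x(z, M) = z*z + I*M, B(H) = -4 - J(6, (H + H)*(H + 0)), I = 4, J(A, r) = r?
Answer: 2658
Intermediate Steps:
B(H) = -4 - 2*H² (B(H) = -4 - (H + H)*(H + 0) = -4 - 2*H*H = -4 - 2*H²)
x(z, M) = z² + 4*M (x(z, M) = z*z + 4*M = z² + 4*M)
-34*(-41) + x(B(4), -8) = -34*(-41) + ((-4 - 2*4²)² + 4*(-8)) = 1394 + ((-4 - 2*16)² - 32) = 1394 + ((-4 - 32)² - 32) = 1394 + ((-36)² - 32) = 1394 + (1296 - 32) = 1394 + 1264 = 2658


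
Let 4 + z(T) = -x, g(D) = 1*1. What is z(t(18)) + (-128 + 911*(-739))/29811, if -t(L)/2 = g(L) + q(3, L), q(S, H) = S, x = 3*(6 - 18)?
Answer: 280595/29811 ≈ 9.4125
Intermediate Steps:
g(D) = 1
x = -36 (x = 3*(-12) = -36)
t(L) = -8 (t(L) = -2*(1 + 3) = -2*4 = -8)
z(T) = 32 (z(T) = -4 - 1*(-36) = -4 + 36 = 32)
z(t(18)) + (-128 + 911*(-739))/29811 = 32 + (-128 + 911*(-739))/29811 = 32 + (-128 - 673229)*(1/29811) = 32 - 673357*1/29811 = 32 - 673357/29811 = 280595/29811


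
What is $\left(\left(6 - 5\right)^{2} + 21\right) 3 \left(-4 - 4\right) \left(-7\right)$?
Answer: $3696$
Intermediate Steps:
$\left(\left(6 - 5\right)^{2} + 21\right) 3 \left(-4 - 4\right) \left(-7\right) = \left(1^{2} + 21\right) 3 \left(\left(-8\right) \left(-7\right)\right) = \left(1 + 21\right) 3 \cdot 56 = 22 \cdot 3 \cdot 56 = 66 \cdot 56 = 3696$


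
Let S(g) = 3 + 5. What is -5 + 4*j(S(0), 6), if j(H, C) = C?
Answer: 19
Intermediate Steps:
S(g) = 8
-5 + 4*j(S(0), 6) = -5 + 4*6 = -5 + 24 = 19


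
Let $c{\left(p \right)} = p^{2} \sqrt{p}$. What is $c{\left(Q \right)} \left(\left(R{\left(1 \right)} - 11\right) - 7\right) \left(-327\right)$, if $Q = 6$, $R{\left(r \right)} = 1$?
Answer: $200124 \sqrt{6} \approx 4.902 \cdot 10^{5}$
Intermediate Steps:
$c{\left(p \right)} = p^{\frac{5}{2}}$
$c{\left(Q \right)} \left(\left(R{\left(1 \right)} - 11\right) - 7\right) \left(-327\right) = 6^{\frac{5}{2}} \left(\left(1 - 11\right) - 7\right) \left(-327\right) = 36 \sqrt{6} \left(-10 - 7\right) \left(-327\right) = 36 \sqrt{6} \left(-17\right) \left(-327\right) = - 612 \sqrt{6} \left(-327\right) = 200124 \sqrt{6}$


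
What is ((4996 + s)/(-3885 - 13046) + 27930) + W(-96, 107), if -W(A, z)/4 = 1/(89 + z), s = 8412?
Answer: 23170584747/829619 ≈ 27929.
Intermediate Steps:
W(A, z) = -4/(89 + z)
((4996 + s)/(-3885 - 13046) + 27930) + W(-96, 107) = ((4996 + 8412)/(-3885 - 13046) + 27930) - 4/(89 + 107) = (13408/(-16931) + 27930) - 4/196 = (13408*(-1/16931) + 27930) - 4*1/196 = (-13408/16931 + 27930) - 1/49 = 472869422/16931 - 1/49 = 23170584747/829619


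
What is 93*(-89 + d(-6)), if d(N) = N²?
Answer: -4929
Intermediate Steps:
93*(-89 + d(-6)) = 93*(-89 + (-6)²) = 93*(-89 + 36) = 93*(-53) = -4929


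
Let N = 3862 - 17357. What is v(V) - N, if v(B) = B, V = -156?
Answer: 13339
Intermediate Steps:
N = -13495
v(V) - N = -156 - 1*(-13495) = -156 + 13495 = 13339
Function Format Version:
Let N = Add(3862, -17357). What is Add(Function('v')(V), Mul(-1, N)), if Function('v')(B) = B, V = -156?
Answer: 13339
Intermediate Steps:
N = -13495
Add(Function('v')(V), Mul(-1, N)) = Add(-156, Mul(-1, -13495)) = Add(-156, 13495) = 13339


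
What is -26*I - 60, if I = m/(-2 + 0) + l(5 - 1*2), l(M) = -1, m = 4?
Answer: 18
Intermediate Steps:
I = -3 (I = 4/(-2 + 0) - 1 = 4/(-2) - 1 = -½*4 - 1 = -2 - 1 = -3)
-26*I - 60 = -26*(-3) - 60 = 78 - 60 = 18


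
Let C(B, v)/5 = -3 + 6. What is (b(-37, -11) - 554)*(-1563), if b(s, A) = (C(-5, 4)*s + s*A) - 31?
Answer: 1145679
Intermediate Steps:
C(B, v) = 15 (C(B, v) = 5*(-3 + 6) = 5*3 = 15)
b(s, A) = -31 + 15*s + A*s (b(s, A) = (15*s + s*A) - 31 = (15*s + A*s) - 31 = -31 + 15*s + A*s)
(b(-37, -11) - 554)*(-1563) = ((-31 + 15*(-37) - 11*(-37)) - 554)*(-1563) = ((-31 - 555 + 407) - 554)*(-1563) = (-179 - 554)*(-1563) = -733*(-1563) = 1145679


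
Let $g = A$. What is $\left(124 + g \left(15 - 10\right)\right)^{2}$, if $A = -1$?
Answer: $14161$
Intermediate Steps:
$g = -1$
$\left(124 + g \left(15 - 10\right)\right)^{2} = \left(124 - \left(15 - 10\right)\right)^{2} = \left(124 - 5\right)^{2} = 119^{2} = 14161$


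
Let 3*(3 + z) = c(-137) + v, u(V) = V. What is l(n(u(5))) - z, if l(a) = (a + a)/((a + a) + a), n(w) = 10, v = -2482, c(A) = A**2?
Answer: -16276/3 ≈ -5425.3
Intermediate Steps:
l(a) = 2/3 (l(a) = (2*a)/(2*a + a) = (2*a)/((3*a)) = (2*a)*(1/(3*a)) = 2/3)
z = 5426 (z = -3 + ((-137)**2 - 2482)/3 = -3 + (18769 - 2482)/3 = -3 + (1/3)*16287 = -3 + 5429 = 5426)
l(n(u(5))) - z = 2/3 - 1*5426 = 2/3 - 5426 = -16276/3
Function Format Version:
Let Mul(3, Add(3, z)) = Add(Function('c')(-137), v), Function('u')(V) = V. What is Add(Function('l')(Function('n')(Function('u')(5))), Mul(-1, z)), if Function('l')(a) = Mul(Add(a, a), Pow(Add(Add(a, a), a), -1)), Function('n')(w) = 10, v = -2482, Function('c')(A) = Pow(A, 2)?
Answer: Rational(-16276, 3) ≈ -5425.3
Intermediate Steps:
Function('l')(a) = Rational(2, 3) (Function('l')(a) = Mul(Mul(2, a), Pow(Add(Mul(2, a), a), -1)) = Mul(Mul(2, a), Pow(Mul(3, a), -1)) = Mul(Mul(2, a), Mul(Rational(1, 3), Pow(a, -1))) = Rational(2, 3))
z = 5426 (z = Add(-3, Mul(Rational(1, 3), Add(Pow(-137, 2), -2482))) = Add(-3, Mul(Rational(1, 3), Add(18769, -2482))) = Add(-3, Mul(Rational(1, 3), 16287)) = Add(-3, 5429) = 5426)
Add(Function('l')(Function('n')(Function('u')(5))), Mul(-1, z)) = Add(Rational(2, 3), Mul(-1, 5426)) = Add(Rational(2, 3), -5426) = Rational(-16276, 3)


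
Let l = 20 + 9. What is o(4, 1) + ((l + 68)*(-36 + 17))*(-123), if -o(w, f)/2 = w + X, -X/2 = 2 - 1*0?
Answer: 226689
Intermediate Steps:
l = 29
X = -4 (X = -2*(2 - 1*0) = -2*(2 + 0) = -2*2 = -4)
o(w, f) = 8 - 2*w (o(w, f) = -2*(w - 4) = -2*(-4 + w) = 8 - 2*w)
o(4, 1) + ((l + 68)*(-36 + 17))*(-123) = (8 - 2*4) + ((29 + 68)*(-36 + 17))*(-123) = (8 - 8) + (97*(-19))*(-123) = 0 - 1843*(-123) = 0 + 226689 = 226689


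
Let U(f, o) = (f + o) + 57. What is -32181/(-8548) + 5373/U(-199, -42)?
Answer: -10001775/393208 ≈ -25.436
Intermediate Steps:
U(f, o) = 57 + f + o
-32181/(-8548) + 5373/U(-199, -42) = -32181/(-8548) + 5373/(57 - 199 - 42) = -32181*(-1/8548) + 5373/(-184) = 32181/8548 + 5373*(-1/184) = 32181/8548 - 5373/184 = -10001775/393208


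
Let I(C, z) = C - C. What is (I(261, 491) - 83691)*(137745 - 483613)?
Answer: 28946038788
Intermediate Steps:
I(C, z) = 0
(I(261, 491) - 83691)*(137745 - 483613) = (0 - 83691)*(137745 - 483613) = -83691*(-345868) = 28946038788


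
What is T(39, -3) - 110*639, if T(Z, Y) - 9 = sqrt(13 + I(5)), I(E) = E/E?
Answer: -70281 + sqrt(14) ≈ -70277.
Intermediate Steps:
I(E) = 1
T(Z, Y) = 9 + sqrt(14) (T(Z, Y) = 9 + sqrt(13 + 1) = 9 + sqrt(14))
T(39, -3) - 110*639 = (9 + sqrt(14)) - 110*639 = (9 + sqrt(14)) - 70290 = -70281 + sqrt(14)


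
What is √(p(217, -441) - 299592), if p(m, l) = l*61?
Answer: 3*I*√36277 ≈ 571.4*I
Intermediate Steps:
p(m, l) = 61*l
√(p(217, -441) - 299592) = √(61*(-441) - 299592) = √(-26901 - 299592) = √(-326493) = 3*I*√36277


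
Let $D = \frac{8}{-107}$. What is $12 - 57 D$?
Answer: $\frac{1740}{107} \approx 16.262$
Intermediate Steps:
$D = - \frac{8}{107}$ ($D = 8 \left(- \frac{1}{107}\right) = - \frac{8}{107} \approx -0.074766$)
$12 - 57 D = 12 - - \frac{456}{107} = 12 + \frac{456}{107} = \frac{1740}{107}$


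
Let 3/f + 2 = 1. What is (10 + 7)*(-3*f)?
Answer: 153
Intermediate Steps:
f = -3 (f = 3/(-2 + 1) = 3/(-1) = 3*(-1) = -3)
(10 + 7)*(-3*f) = (10 + 7)*(-3*(-3)) = 17*9 = 153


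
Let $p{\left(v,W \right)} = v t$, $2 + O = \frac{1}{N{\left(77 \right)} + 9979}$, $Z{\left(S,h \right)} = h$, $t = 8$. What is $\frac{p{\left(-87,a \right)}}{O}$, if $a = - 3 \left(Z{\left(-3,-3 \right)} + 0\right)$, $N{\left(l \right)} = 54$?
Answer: $\frac{6982968}{20065} \approx 348.02$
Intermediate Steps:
$O = - \frac{20065}{10033}$ ($O = -2 + \frac{1}{54 + 9979} = -2 + \frac{1}{10033} = - \frac{20065}{10033} \approx -1.9999$)
$a = 9$ ($a = - 3 \left(-3 + 0\right) = \left(-3\right) \left(-3\right) = 9$)
$p{\left(v,W \right)} = 8 v$ ($p{\left(v,W \right)} = v 8 = 8 v$)
$\frac{p{\left(-87,a \right)}}{O} = \frac{8 \left(-87\right)}{- \frac{20065}{10033}} = \left(-696\right) \left(- \frac{10033}{20065}\right) = \frac{6982968}{20065}$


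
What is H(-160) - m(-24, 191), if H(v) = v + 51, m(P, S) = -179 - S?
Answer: 261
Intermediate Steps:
H(v) = 51 + v
H(-160) - m(-24, 191) = (51 - 160) - (-179 - 1*191) = -109 - (-179 - 191) = -109 - 1*(-370) = -109 + 370 = 261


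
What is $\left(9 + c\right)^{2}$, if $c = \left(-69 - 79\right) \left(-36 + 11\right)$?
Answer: $13756681$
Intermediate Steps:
$c = 3700$ ($c = \left(-148\right) \left(-25\right) = 3700$)
$\left(9 + c\right)^{2} = \left(9 + 3700\right)^{2} = 3709^{2} = 13756681$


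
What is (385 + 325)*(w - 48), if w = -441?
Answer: -347190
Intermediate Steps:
(385 + 325)*(w - 48) = (385 + 325)*(-441 - 48) = 710*(-489) = -347190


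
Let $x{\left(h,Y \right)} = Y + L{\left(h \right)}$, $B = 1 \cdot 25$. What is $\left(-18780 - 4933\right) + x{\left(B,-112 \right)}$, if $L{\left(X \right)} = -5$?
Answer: $-23830$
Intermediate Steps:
$B = 25$
$x{\left(h,Y \right)} = -5 + Y$ ($x{\left(h,Y \right)} = Y - 5 = -5 + Y$)
$\left(-18780 - 4933\right) + x{\left(B,-112 \right)} = \left(-18780 - 4933\right) - 117 = -23713 - 117 = -23830$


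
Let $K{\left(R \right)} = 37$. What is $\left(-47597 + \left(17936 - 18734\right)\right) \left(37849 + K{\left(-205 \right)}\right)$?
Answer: $-1833492970$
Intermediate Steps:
$\left(-47597 + \left(17936 - 18734\right)\right) \left(37849 + K{\left(-205 \right)}\right) = \left(-47597 + \left(17936 - 18734\right)\right) \left(37849 + 37\right) = \left(-47597 - 798\right) 37886 = \left(-48395\right) 37886 = -1833492970$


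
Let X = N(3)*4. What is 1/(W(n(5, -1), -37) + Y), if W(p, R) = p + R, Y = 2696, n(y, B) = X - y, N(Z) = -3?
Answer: 1/2642 ≈ 0.00037850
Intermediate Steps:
X = -12 (X = -3*4 = -12)
n(y, B) = -12 - y
W(p, R) = R + p
1/(W(n(5, -1), -37) + Y) = 1/((-37 + (-12 - 1*5)) + 2696) = 1/((-37 + (-12 - 5)) + 2696) = 1/((-37 - 17) + 2696) = 1/(-54 + 2696) = 1/2642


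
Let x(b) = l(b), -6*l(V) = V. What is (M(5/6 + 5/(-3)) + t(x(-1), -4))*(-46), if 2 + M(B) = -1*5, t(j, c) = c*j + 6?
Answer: 230/3 ≈ 76.667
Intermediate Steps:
l(V) = -V/6
x(b) = -b/6
t(j, c) = 6 + c*j
M(B) = -7 (M(B) = -2 - 1*5 = -2 - 5 = -7)
(M(5/6 + 5/(-3)) + t(x(-1), -4))*(-46) = (-7 + (6 - (-2)*(-1)/3))*(-46) = (-7 + (6 - 4*⅙))*(-46) = (-7 + (6 - ⅔))*(-46) = (-7 + 16/3)*(-46) = -5/3*(-46) = 230/3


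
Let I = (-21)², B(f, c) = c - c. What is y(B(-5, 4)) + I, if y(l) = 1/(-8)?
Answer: 3527/8 ≈ 440.88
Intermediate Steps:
B(f, c) = 0
y(l) = -⅛
I = 441
y(B(-5, 4)) + I = -⅛ + 441 = 3527/8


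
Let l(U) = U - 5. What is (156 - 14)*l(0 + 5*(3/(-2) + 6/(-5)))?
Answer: -2627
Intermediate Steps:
l(U) = -5 + U
(156 - 14)*l(0 + 5*(3/(-2) + 6/(-5))) = (156 - 14)*(-5 + (0 + 5*(3/(-2) + 6/(-5)))) = 142*(-5 + (0 + 5*(3*(-½) + 6*(-⅕)))) = 142*(-5 + (0 + 5*(-3/2 - 6/5))) = 142*(-5 + (0 + 5*(-27/10))) = 142*(-5 + (0 - 27/2)) = 142*(-5 - 27/2) = 142*(-37/2) = -2627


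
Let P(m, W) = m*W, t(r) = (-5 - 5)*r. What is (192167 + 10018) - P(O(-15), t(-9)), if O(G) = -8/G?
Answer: 202137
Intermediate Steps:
t(r) = -10*r
P(m, W) = W*m
(192167 + 10018) - P(O(-15), t(-9)) = (192167 + 10018) - (-10*(-9))*(-8/(-15)) = 202185 - 90*(-8*(-1/15)) = 202185 - 90*8/15 = 202185 - 1*48 = 202185 - 48 = 202137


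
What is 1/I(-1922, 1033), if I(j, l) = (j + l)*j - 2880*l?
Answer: -1/1266382 ≈ -7.8965e-7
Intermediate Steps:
I(j, l) = -2880*l + j*(j + l) (I(j, l) = j*(j + l) - 2880*l = -2880*l + j*(j + l))
1/I(-1922, 1033) = 1/((-1922)² - 2880*1033 - 1922*1033) = 1/(3694084 - 2975040 - 1985426) = 1/(-1266382) = -1/1266382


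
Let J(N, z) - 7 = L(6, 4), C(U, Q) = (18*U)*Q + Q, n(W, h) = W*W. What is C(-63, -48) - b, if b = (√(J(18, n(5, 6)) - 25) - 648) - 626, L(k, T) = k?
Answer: 55658 - 2*I*√3 ≈ 55658.0 - 3.4641*I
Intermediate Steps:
n(W, h) = W²
C(U, Q) = Q + 18*Q*U (C(U, Q) = 18*Q*U + Q = Q + 18*Q*U)
J(N, z) = 13 (J(N, z) = 7 + 6 = 13)
b = -1274 + 2*I*√3 (b = (√(13 - 25) - 648) - 626 = (√(-12) - 648) - 626 = (2*I*√3 - 648) - 626 = (-648 + 2*I*√3) - 626 = -1274 + 2*I*√3 ≈ -1274.0 + 3.4641*I)
C(-63, -48) - b = -48*(1 + 18*(-63)) - (-1274 + 2*I*√3) = -48*(1 - 1134) + (1274 - 2*I*√3) = -48*(-1133) + (1274 - 2*I*√3) = 54384 + (1274 - 2*I*√3) = 55658 - 2*I*√3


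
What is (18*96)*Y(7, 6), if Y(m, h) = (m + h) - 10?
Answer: 5184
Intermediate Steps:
Y(m, h) = -10 + h + m (Y(m, h) = (h + m) - 10 = -10 + h + m)
(18*96)*Y(7, 6) = (18*96)*(-10 + 6 + 7) = 1728*3 = 5184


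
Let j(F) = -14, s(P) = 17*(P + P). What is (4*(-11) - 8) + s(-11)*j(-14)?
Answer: 5184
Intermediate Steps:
s(P) = 34*P (s(P) = 17*(2*P) = 34*P)
(4*(-11) - 8) + s(-11)*j(-14) = (4*(-11) - 8) + (34*(-11))*(-14) = (-44 - 8) - 374*(-14) = -52 + 5236 = 5184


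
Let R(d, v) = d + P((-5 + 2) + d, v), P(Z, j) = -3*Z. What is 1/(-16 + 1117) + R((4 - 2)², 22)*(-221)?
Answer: -243320/1101 ≈ -221.00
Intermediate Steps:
R(d, v) = 9 - 2*d (R(d, v) = d - 3*((-5 + 2) + d) = d - 3*(-3 + d) = d + (9 - 3*d) = 9 - 2*d)
1/(-16 + 1117) + R((4 - 2)², 22)*(-221) = 1/(-16 + 1117) + (9 - 2*(4 - 2)²)*(-221) = 1/1101 + (9 - 2*2²)*(-221) = 1/1101 + (9 - 2*4)*(-221) = 1/1101 + (9 - 8)*(-221) = 1/1101 + 1*(-221) = 1/1101 - 221 = -243320/1101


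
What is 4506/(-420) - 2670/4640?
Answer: -183577/16240 ≈ -11.304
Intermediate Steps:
4506/(-420) - 2670/4640 = 4506*(-1/420) - 2670*1/4640 = -751/70 - 267/464 = -183577/16240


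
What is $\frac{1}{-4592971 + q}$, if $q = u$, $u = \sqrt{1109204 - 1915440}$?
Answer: $- \frac{4592971}{21095383413077} - \frac{2 i \sqrt{201559}}{21095383413077} \approx -2.1772 \cdot 10^{-7} - 4.2564 \cdot 10^{-11} i$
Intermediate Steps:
$u = 2 i \sqrt{201559}$ ($u = \sqrt{-806236} = 2 i \sqrt{201559} \approx 897.91 i$)
$q = 2 i \sqrt{201559} \approx 897.91 i$
$\frac{1}{-4592971 + q} = \frac{1}{-4592971 + 2 i \sqrt{201559}}$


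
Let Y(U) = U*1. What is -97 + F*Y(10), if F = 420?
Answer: 4103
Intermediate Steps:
Y(U) = U
-97 + F*Y(10) = -97 + 420*10 = -97 + 4200 = 4103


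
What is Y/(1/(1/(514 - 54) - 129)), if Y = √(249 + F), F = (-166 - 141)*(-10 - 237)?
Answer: -59339*√76078/460 ≈ -35581.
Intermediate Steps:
F = 75829 (F = -307*(-247) = 75829)
Y = √76078 (Y = √(249 + 75829) = √76078 ≈ 275.82)
Y/(1/(1/(514 - 54) - 129)) = √76078/(1/(1/(514 - 54) - 129)) = √76078/(1/(1/460 - 129)) = √76078/(1/(-59339/460)) = √76078/(-460/59339) = √76078*(-59339/460) = -59339*√76078/460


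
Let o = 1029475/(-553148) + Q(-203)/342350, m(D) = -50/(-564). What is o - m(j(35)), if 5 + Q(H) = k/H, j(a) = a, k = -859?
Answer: -5284225573542329/2710171872044700 ≈ -1.9498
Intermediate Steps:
Q(H) = -5 - 859/H
m(D) = 25/282 (m(D) = -50*(-1/564) = 25/282)
o = -35772780919919/19221077106700 (o = 1029475/(-553148) + (-5 - 859/(-203))/342350 = 1029475*(-1/553148) + (-5 - 859*(-1/203))*(1/342350) = -1029475/553148 + (-5 + 859/203)*(1/342350) = -1029475/553148 - 156/203*1/342350 = -1029475/553148 - 78/34748525 = -35772780919919/19221077106700 ≈ -1.8611)
o - m(j(35)) = -35772780919919/19221077106700 - 1*25/282 = -35772780919919/19221077106700 - 25/282 = -5284225573542329/2710171872044700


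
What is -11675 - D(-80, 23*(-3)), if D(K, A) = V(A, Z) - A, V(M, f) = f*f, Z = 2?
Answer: -11748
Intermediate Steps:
V(M, f) = f²
D(K, A) = 4 - A (D(K, A) = 2² - A = 4 - A)
-11675 - D(-80, 23*(-3)) = -11675 - (4 - 23*(-3)) = -11675 - (4 - 1*(-69)) = -11675 - (4 + 69) = -11675 - 1*73 = -11675 - 73 = -11748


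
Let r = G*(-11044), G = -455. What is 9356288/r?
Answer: 2339072/1256255 ≈ 1.8619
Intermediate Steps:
r = 5025020 (r = -455*(-11044) = 5025020)
9356288/r = 9356288/5025020 = 9356288*(1/5025020) = 2339072/1256255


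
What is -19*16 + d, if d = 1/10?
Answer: -3039/10 ≈ -303.90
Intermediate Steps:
d = 1/10 ≈ 0.10000
-19*16 + d = -19*16 + 1/10 = -304 + 1/10 = -3039/10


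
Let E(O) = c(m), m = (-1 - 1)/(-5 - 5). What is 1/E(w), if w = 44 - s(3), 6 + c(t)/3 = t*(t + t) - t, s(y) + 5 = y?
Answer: -25/459 ≈ -0.054466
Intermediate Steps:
m = 1/5 (m = -2/(-10) = -2*(-1/10) = 1/5 ≈ 0.20000)
s(y) = -5 + y
c(t) = -18 - 3*t + 6*t**2 (c(t) = -18 + 3*(t*(t + t) - t) = -18 + 3*(t*(2*t) - t) = -18 + 3*(2*t**2 - t) = -18 + 3*(-t + 2*t**2) = -18 + (-3*t + 6*t**2) = -18 - 3*t + 6*t**2)
w = 46 (w = 44 - (-5 + 3) = 44 - 1*(-2) = 44 + 2 = 46)
E(O) = -459/25 (E(O) = -18 - 3*1/5 + 6*(1/5)**2 = -18 - 3/5 + 6*(1/25) = -18 - 3/5 + 6/25 = -459/25)
1/E(w) = 1/(-459/25) = -25/459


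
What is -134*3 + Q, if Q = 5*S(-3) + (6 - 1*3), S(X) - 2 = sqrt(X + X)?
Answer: -389 + 5*I*sqrt(6) ≈ -389.0 + 12.247*I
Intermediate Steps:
S(X) = 2 + sqrt(2)*sqrt(X) (S(X) = 2 + sqrt(X + X) = 2 + sqrt(2*X) = 2 + sqrt(2)*sqrt(X))
Q = 13 + 5*I*sqrt(6) (Q = 5*(2 + sqrt(2)*sqrt(-3)) + (6 - 1*3) = 5*(2 + sqrt(2)*(I*sqrt(3))) + (6 - 3) = 5*(2 + I*sqrt(6)) + 3 = (10 + 5*I*sqrt(6)) + 3 = 13 + 5*I*sqrt(6) ≈ 13.0 + 12.247*I)
-134*3 + Q = -134*3 + (13 + 5*I*sqrt(6)) = -402 + (13 + 5*I*sqrt(6)) = -389 + 5*I*sqrt(6)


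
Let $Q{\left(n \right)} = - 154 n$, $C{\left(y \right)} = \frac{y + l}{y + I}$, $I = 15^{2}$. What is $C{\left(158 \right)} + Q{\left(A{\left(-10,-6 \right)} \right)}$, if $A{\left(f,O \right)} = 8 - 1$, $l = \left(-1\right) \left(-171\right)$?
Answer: $- \frac{412545}{383} \approx -1077.1$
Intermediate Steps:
$I = 225$
$l = 171$
$A{\left(f,O \right)} = 7$
$C{\left(y \right)} = \frac{171 + y}{225 + y}$ ($C{\left(y \right)} = \frac{y + 171}{y + 225} = \frac{171 + y}{225 + y}$)
$C{\left(158 \right)} + Q{\left(A{\left(-10,-6 \right)} \right)} = \frac{171 + 158}{225 + 158} - 1078 = \frac{1}{383} \cdot 329 - 1078 = \frac{329}{383} - 1078 = - \frac{412545}{383}$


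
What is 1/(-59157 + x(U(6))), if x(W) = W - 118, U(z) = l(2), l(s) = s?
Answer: -1/59273 ≈ -1.6871e-5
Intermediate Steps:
U(z) = 2
x(W) = -118 + W
1/(-59157 + x(U(6))) = 1/(-59157 + (-118 + 2)) = 1/(-59157 - 116) = 1/(-59273) = -1/59273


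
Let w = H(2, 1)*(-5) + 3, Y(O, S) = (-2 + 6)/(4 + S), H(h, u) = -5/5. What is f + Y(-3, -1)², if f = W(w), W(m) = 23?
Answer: 223/9 ≈ 24.778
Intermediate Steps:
H(h, u) = -1 (H(h, u) = -5*⅕ = -1)
Y(O, S) = 4/(4 + S)
w = 8 (w = -1*(-5) + 3 = 5 + 3 = 8)
f = 23
f + Y(-3, -1)² = 23 + (4/(4 - 1))² = 23 + (4/3)² = 23 + 16/9 = 223/9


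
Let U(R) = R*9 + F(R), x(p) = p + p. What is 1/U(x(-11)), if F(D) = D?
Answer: -1/220 ≈ -0.0045455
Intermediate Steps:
x(p) = 2*p
U(R) = 10*R (U(R) = R*9 + R = 9*R + R = 10*R)
1/U(x(-11)) = 1/(10*(2*(-11))) = 1/(10*(-22)) = 1/(-220) = -1/220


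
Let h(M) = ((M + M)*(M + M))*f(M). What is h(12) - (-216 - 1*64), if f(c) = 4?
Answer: 2584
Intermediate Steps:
h(M) = 16*M² (h(M) = ((M + M)*(M + M))*4 = ((2*M)*(2*M))*4 = (4*M²)*4 = 16*M²)
h(12) - (-216 - 1*64) = 16*12² - (-216 - 1*64) = 16*144 - (-216 - 64) = 2304 - 1*(-280) = 2304 + 280 = 2584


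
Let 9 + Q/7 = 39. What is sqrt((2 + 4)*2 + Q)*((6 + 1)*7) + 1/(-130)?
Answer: -1/130 + 49*sqrt(222) ≈ 730.08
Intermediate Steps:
Q = 210 (Q = -63 + 7*39 = -63 + 273 = 210)
sqrt((2 + 4)*2 + Q)*((6 + 1)*7) + 1/(-130) = sqrt((2 + 4)*2 + 210)*((6 + 1)*7) + 1/(-130) = sqrt(6*2 + 210)*(7*7) - 1/130 = sqrt(12 + 210)*49 - 1/130 = sqrt(222)*49 - 1/130 = 49*sqrt(222) - 1/130 = -1/130 + 49*sqrt(222)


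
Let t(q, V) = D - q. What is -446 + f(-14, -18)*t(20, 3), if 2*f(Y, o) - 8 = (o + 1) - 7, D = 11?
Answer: -374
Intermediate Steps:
f(Y, o) = 1 + o/2 (f(Y, o) = 4 + ((o + 1) - 7)/2 = 4 + ((1 + o) - 7)/2 = 4 + (-6 + o)/2 = 4 + (-3 + o/2) = 1 + o/2)
t(q, V) = 11 - q
-446 + f(-14, -18)*t(20, 3) = -446 + (1 + (½)*(-18))*(11 - 1*20) = -446 + (1 - 9)*(11 - 20) = -446 - 8*(-9) = -446 + 72 = -374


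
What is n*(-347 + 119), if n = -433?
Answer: 98724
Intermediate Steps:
n*(-347 + 119) = -433*(-347 + 119) = -433*(-228) = 98724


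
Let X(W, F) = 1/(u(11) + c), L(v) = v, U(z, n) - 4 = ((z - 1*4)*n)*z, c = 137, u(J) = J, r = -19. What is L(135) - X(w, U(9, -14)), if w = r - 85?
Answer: 19979/148 ≈ 134.99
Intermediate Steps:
U(z, n) = 4 + n*z*(-4 + z) (U(z, n) = 4 + ((z - 1*4)*n)*z = 4 + ((z - 4)*n)*z = 4 + ((-4 + z)*n)*z = 4 + (n*(-4 + z))*z = 4 + n*z*(-4 + z))
w = -104 (w = -19 - 85 = -104)
X(W, F) = 1/148 (X(W, F) = 1/(11 + 137) = 1/148)
L(135) - X(w, U(9, -14)) = 135 - 1*1/148 = 135 - 1/148 = 19979/148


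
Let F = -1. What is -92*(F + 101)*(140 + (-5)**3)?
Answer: -138000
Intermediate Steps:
-92*(F + 101)*(140 + (-5)**3) = -92*(-1 + 101)*(140 + (-5)**3) = -9200*(140 - 125) = -9200*15 = -92*1500 = -138000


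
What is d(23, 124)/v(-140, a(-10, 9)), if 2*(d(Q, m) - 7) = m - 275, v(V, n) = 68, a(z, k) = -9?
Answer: -137/136 ≈ -1.0074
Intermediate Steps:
d(Q, m) = -261/2 + m/2 (d(Q, m) = 7 + (m - 275)/2 = 7 + (-275 + m)/2 = 7 + (-275/2 + m/2) = -261/2 + m/2)
d(23, 124)/v(-140, a(-10, 9)) = (-261/2 + (½)*124)/68 = (-261/2 + 62)*(1/68) = -137/2*1/68 = -137/136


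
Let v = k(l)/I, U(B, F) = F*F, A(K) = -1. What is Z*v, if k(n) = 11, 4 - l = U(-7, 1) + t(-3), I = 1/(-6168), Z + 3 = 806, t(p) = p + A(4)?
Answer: -54481944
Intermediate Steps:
t(p) = -1 + p (t(p) = p - 1 = -1 + p)
Z = 803 (Z = -3 + 806 = 803)
U(B, F) = F²
I = -1/6168 ≈ -0.00016213
l = 7 (l = 4 - (1² + (-1 - 3)) = 4 - (1 - 4) = 4 - 1*(-3) = 4 + 3 = 7)
v = -67848 (v = 11/(-1/6168) = 11*(-6168) = -67848)
Z*v = 803*(-67848) = -54481944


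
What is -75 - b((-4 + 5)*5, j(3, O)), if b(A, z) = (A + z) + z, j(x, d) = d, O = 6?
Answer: -92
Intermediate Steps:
b(A, z) = A + 2*z
-75 - b((-4 + 5)*5, j(3, O)) = -75 - ((-4 + 5)*5 + 2*6) = -75 - (1*5 + 12) = -75 - (5 + 12) = -75 - 1*17 = -75 - 17 = -92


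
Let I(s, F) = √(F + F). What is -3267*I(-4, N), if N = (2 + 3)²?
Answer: -16335*√2 ≈ -23101.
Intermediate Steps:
N = 25 (N = 5² = 25)
I(s, F) = √2*√F (I(s, F) = √(2*F) = √2*√F)
-3267*I(-4, N) = -3267*√2*√25 = -3267*√2*5 = -16335*√2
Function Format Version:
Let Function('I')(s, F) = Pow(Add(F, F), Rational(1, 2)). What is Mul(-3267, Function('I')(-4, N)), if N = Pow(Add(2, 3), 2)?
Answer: Mul(-16335, Pow(2, Rational(1, 2))) ≈ -23101.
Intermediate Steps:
N = 25 (N = Pow(5, 2) = 25)
Function('I')(s, F) = Mul(Pow(2, Rational(1, 2)), Pow(F, Rational(1, 2))) (Function('I')(s, F) = Pow(Mul(2, F), Rational(1, 2)) = Mul(Pow(2, Rational(1, 2)), Pow(F, Rational(1, 2))))
Mul(-3267, Function('I')(-4, N)) = Mul(-3267, Mul(Pow(2, Rational(1, 2)), Pow(25, Rational(1, 2)))) = Mul(-3267, Mul(Pow(2, Rational(1, 2)), 5)) = Mul(-3267, Mul(5, Pow(2, Rational(1, 2)))) = Mul(-16335, Pow(2, Rational(1, 2)))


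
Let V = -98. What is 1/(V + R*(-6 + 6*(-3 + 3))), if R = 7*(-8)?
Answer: 1/238 ≈ 0.0042017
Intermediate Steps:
R = -56
1/(V + R*(-6 + 6*(-3 + 3))) = 1/(-98 - 56*(-6 + 6*(-3 + 3))) = 1/(-98 - 56*(-6 + 6*0)) = 1/(-98 - 56*(-6 + 0)) = 1/(-98 - 56*(-6)) = 1/(-98 + 336) = 1/238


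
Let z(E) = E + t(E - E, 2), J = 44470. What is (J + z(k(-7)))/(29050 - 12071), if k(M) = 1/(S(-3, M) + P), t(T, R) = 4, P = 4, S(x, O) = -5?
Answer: 44473/16979 ≈ 2.6193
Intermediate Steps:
k(M) = -1 (k(M) = 1/(-5 + 4) = 1/(-1) = -1)
z(E) = 4 + E (z(E) = E + 4 = 4 + E)
(J + z(k(-7)))/(29050 - 12071) = (44470 + (4 - 1))/(29050 - 12071) = (44470 + 3)/16979 = 44473*(1/16979) = 44473/16979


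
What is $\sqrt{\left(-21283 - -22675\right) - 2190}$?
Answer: $i \sqrt{798} \approx 28.249 i$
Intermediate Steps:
$\sqrt{\left(-21283 - -22675\right) - 2190} = \sqrt{\left(-21283 + 22675\right) - 2190} = \sqrt{1392 - 2190} = \sqrt{-798} = i \sqrt{798}$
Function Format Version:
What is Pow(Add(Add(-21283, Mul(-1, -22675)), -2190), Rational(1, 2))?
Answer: Mul(I, Pow(798, Rational(1, 2))) ≈ Mul(28.249, I)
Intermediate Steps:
Pow(Add(Add(-21283, Mul(-1, -22675)), -2190), Rational(1, 2)) = Pow(Add(Add(-21283, 22675), -2190), Rational(1, 2)) = Pow(Add(1392, -2190), Rational(1, 2)) = Pow(-798, Rational(1, 2)) = Mul(I, Pow(798, Rational(1, 2)))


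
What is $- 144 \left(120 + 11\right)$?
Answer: $-18864$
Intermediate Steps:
$- 144 \left(120 + 11\right) = \left(-144\right) 131 = -18864$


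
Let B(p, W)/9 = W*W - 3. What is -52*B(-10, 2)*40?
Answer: -18720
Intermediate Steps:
B(p, W) = -27 + 9*W² (B(p, W) = 9*(W*W - 3) = 9*(W² - 3) = 9*(-3 + W²) = -27 + 9*W²)
-52*B(-10, 2)*40 = -52*(-27 + 9*2²)*40 = -52*(-27 + 9*4)*40 = -52*(-27 + 36)*40 = -52*9*40 = -468*40 = -18720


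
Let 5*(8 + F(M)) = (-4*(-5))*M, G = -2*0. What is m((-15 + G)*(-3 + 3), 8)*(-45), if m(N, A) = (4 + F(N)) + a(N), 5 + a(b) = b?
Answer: 405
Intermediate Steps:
G = 0
F(M) = -8 + 4*M (F(M) = -8 + ((-4*(-5))*M)/5 = -8 + (20*M)/5 = -8 + 4*M)
a(b) = -5 + b
m(N, A) = -9 + 5*N (m(N, A) = (4 + (-8 + 4*N)) + (-5 + N) = (-4 + 4*N) + (-5 + N) = -9 + 5*N)
m((-15 + G)*(-3 + 3), 8)*(-45) = (-9 + 5*((-15 + 0)*(-3 + 3)))*(-45) = (-9 + 5*(-15*0))*(-45) = (-9 + 5*0)*(-45) = (-9 + 0)*(-45) = -9*(-45) = 405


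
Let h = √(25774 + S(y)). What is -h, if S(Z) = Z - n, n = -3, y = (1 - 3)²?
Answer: -√25781 ≈ -160.56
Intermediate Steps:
y = 4 (y = (-2)² = 4)
S(Z) = 3 + Z (S(Z) = Z - 1*(-3) = Z + 3 = 3 + Z)
h = √25781 (h = √(25774 + (3 + 4)) = √(25774 + 7) = √25781 ≈ 160.56)
-h = -√25781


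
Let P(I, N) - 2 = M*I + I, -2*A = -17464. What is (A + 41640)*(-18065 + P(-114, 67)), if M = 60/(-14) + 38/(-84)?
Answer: -888403768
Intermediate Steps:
A = 8732 (A = -1/2*(-17464) = 8732)
M = -199/42 (M = 60*(-1/14) + 38*(-1/84) = -30/7 - 19/42 = -199/42 ≈ -4.7381)
P(I, N) = 2 - 157*I/42 (P(I, N) = 2 + (-199*I/42 + I) = 2 - 157*I/42)
(A + 41640)*(-18065 + P(-114, 67)) = (8732 + 41640)*(-18065 + (2 - 157/42*(-114))) = 50372*(-18065 + (2 + 2983/7)) = 50372*(-18065 + 2997/7) = 50372*(-123458/7) = -888403768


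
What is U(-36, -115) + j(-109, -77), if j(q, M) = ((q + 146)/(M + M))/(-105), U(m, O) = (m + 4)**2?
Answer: 16558117/16170 ≈ 1024.0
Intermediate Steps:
U(m, O) = (4 + m)**2
j(q, M) = -(146 + q)/(210*M) (j(q, M) = ((146 + q)/((2*M)))*(-1/105) = ((146 + q)*(1/(2*M)))*(-1/105) = ((146 + q)/(2*M))*(-1/105) = -(146 + q)/(210*M))
U(-36, -115) + j(-109, -77) = (4 - 36)**2 + (1/210)*(-146 - 1*(-109))/(-77) = (-32)**2 + (1/210)*(-1/77)*(-146 + 109) = 1024 + (1/210)*(-1/77)*(-37) = 1024 + 37/16170 = 16558117/16170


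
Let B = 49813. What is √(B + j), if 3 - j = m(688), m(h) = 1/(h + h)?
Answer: √5895026090/344 ≈ 223.20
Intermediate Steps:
m(h) = 1/(2*h)
j = 4127/1376 (j = 3 - 1/(2*688) = 3 - 1*1/1376 = 3 - 1/1376 = 4127/1376 ≈ 2.9993)
√(B + j) = √(49813 + 4127/1376) = √(68546815/1376) = √5895026090/344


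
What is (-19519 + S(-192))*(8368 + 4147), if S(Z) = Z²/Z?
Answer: -246683165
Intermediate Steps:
S(Z) = Z
(-19519 + S(-192))*(8368 + 4147) = (-19519 - 192)*(8368 + 4147) = -19711*12515 = -246683165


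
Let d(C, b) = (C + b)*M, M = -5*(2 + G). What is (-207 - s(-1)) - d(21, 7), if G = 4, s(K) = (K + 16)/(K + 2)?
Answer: 618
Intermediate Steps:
s(K) = (16 + K)/(2 + K)
M = -30 (M = -5*(2 + 4) = -5*6 = -30)
d(C, b) = -30*C - 30*b (d(C, b) = (C + b)*(-30) = -30*C - 30*b)
(-207 - s(-1)) - d(21, 7) = (-207 - (16 - 1)/(2 - 1)) - (-30*21 - 30*7) = (-207 - 15/1) - (-630 - 210) = (-207 - 15) - 1*(-840) = (-207 - 1*15) + 840 = (-207 - 15) + 840 = -222 + 840 = 618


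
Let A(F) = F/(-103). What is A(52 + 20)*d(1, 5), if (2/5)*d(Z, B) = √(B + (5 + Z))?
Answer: -180*√11/103 ≈ -5.7960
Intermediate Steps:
d(Z, B) = 5*√(5 + B + Z)/2 (d(Z, B) = 5*√(B + (5 + Z))/2 = 5*√(5 + B + Z)/2)
A(F) = -F/103 (A(F) = F*(-1/103) = -F/103)
A(52 + 20)*d(1, 5) = (-(52 + 20)/103)*(5*√(5 + 5 + 1)/2) = (-1/103*72)*(5*√11/2) = -180*√11/103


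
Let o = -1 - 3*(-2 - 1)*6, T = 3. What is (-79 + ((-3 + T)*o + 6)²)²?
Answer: 1849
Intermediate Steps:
o = 53 (o = -1 - 3*(-3)*6 = -1 + 9*6 = -1 + 54 = 53)
(-79 + ((-3 + T)*o + 6)²)² = (-79 + ((-3 + 3)*53 + 6)²)² = (-79 + (0*53 + 6)²)² = (-79 + (0 + 6)²)² = (-79 + 6²)² = (-79 + 36)² = (-43)² = 1849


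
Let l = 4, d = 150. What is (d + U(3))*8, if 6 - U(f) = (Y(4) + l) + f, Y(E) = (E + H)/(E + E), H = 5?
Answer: 1183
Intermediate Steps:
Y(E) = (5 + E)/(2*E) (Y(E) = (E + 5)/(E + E) = (5 + E)/((2*E)) = (5 + E)*(1/(2*E)) = (5 + E)/(2*E))
U(f) = 7/8 - f (U(f) = 6 - (((½)*(5 + 4)/4 + 4) + f) = 6 - (((½)*(¼)*9 + 4) + f) = 6 - ((9/8 + 4) + f) = 6 - (41/8 + f) = 6 + (-41/8 - f) = 7/8 - f)
(d + U(3))*8 = (150 + (7/8 - 1*3))*8 = (150 + (7/8 - 3))*8 = (150 - 17/8)*8 = (1183/8)*8 = 1183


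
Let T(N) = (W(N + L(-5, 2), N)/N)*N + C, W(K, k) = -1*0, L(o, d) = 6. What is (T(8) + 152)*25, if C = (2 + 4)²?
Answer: 4700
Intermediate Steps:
W(K, k) = 0
C = 36 (C = 6² = 36)
T(N) = 36 (T(N) = (0/N)*N + 36 = 0*N + 36 = 0 + 36 = 36)
(T(8) + 152)*25 = (36 + 152)*25 = 188*25 = 4700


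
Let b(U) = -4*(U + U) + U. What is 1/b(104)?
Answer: -1/728 ≈ -0.0013736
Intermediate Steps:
b(U) = -7*U (b(U) = -8*U + U = -7*U)
1/b(104) = 1/(-7*104) = 1/(-728) = -1/728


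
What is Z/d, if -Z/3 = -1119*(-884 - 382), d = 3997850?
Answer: -2124981/1998925 ≈ -1.0631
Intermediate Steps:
Z = -4249962 (Z = -(-3357)*(-884 - 382) = -(-3357)*(-1266) = -3*1416654 = -4249962)
Z/d = -4249962/3997850 = -4249962*1/3997850 = -2124981/1998925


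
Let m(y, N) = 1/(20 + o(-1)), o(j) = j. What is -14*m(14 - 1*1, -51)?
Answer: -14/19 ≈ -0.73684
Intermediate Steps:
m(y, N) = 1/19 (m(y, N) = 1/(20 - 1) = 1/19)
-14*m(14 - 1*1, -51) = -14*1/19 = -14/19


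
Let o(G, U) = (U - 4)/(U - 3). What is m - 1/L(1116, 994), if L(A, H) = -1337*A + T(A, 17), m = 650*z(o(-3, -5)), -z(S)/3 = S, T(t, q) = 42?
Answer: -6546369373/2984100 ≈ -2193.8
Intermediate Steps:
o(G, U) = (-4 + U)/(-3 + U)
z(S) = -3*S
m = -8775/4 (m = 650*(-3*(-4 - 5)/(-3 - 5)) = 650*(-3*(-9)/(-8)) = 650*(-(-3)*(-9)/8) = 650*(-3*9/8) = 650*(-27/8) = -8775/4 ≈ -2193.8)
L(A, H) = 42 - 1337*A (L(A, H) = -1337*A + 42 = 42 - 1337*A)
m - 1/L(1116, 994) = -8775/4 - 1/(42 - 1337*1116) = -8775/4 - 1/(42 - 1492092) = -8775/4 - 1/(-1492050) = -8775/4 - 1*(-1/1492050) = -8775/4 + 1/1492050 = -6546369373/2984100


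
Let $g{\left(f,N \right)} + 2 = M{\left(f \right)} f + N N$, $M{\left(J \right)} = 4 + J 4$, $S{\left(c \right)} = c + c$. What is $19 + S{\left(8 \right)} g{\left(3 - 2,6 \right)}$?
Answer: $691$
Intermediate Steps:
$S{\left(c \right)} = 2 c$
$M{\left(J \right)} = 4 + 4 J$
$g{\left(f,N \right)} = -2 + N^{2} + f \left(4 + 4 f\right)$ ($g{\left(f,N \right)} = -2 + \left(\left(4 + 4 f\right) f + N N\right) = -2 + \left(f \left(4 + 4 f\right) + N^{2}\right) = -2 + \left(N^{2} + f \left(4 + 4 f\right)\right) = -2 + N^{2} + f \left(4 + 4 f\right)$)
$19 + S{\left(8 \right)} g{\left(3 - 2,6 \right)} = 19 + 2 \cdot 8 \left(-2 + 6^{2} + 4 \left(3 - 2\right) \left(1 + \left(3 - 2\right)\right)\right) = 19 + 16 \left(-2 + 36 + 4 \left(3 - 2\right) \left(1 + \left(3 - 2\right)\right)\right) = 19 + 16 \left(-2 + 36 + 4 \cdot 1 \left(1 + 1\right)\right) = 19 + 16 \left(-2 + 36 + 4 \cdot 1 \cdot 2\right) = 19 + 16 \left(-2 + 36 + 8\right) = 19 + 16 \cdot 42 = 19 + 672 = 691$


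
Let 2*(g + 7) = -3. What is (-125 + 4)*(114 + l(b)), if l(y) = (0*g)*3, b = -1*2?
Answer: -13794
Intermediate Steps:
g = -17/2 (g = -7 + (½)*(-3) = -7 - 3/2 = -17/2 ≈ -8.5000)
b = -2
l(y) = 0 (l(y) = (0*(-17/2))*3 = 0*3 = 0)
(-125 + 4)*(114 + l(b)) = (-125 + 4)*(114 + 0) = -121*114 = -13794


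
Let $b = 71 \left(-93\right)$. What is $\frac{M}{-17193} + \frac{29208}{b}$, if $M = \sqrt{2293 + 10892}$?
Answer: $- \frac{9736}{2201} - \frac{\sqrt{1465}}{5731} \approx -4.4301$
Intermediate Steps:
$b = -6603$
$M = 3 \sqrt{1465}$ ($M = \sqrt{13185} = 3 \sqrt{1465} \approx 114.83$)
$\frac{M}{-17193} + \frac{29208}{b} = \frac{3 \sqrt{1465}}{-17193} + \frac{29208}{-6603} = 3 \sqrt{1465} \left(- \frac{1}{17193}\right) + 29208 \left(- \frac{1}{6603}\right) = - \frac{\sqrt{1465}}{5731} - \frac{9736}{2201} = - \frac{9736}{2201} - \frac{\sqrt{1465}}{5731}$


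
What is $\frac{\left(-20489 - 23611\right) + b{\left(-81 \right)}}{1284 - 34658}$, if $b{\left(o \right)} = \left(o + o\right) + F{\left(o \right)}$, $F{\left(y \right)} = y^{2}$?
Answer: $\frac{37701}{33374} \approx 1.1297$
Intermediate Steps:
$b{\left(o \right)} = o^{2} + 2 o$ ($b{\left(o \right)} = \left(o + o\right) + o^{2} = 2 o + o^{2} = o^{2} + 2 o$)
$\frac{\left(-20489 - 23611\right) + b{\left(-81 \right)}}{1284 - 34658} = \frac{\left(-20489 - 23611\right) - 81 \left(2 - 81\right)}{1284 - 34658} = \frac{-44100 - -6399}{-33374} = \left(-44100 + 6399\right) \left(- \frac{1}{33374}\right) = \left(-37701\right) \left(- \frac{1}{33374}\right) = \frac{37701}{33374}$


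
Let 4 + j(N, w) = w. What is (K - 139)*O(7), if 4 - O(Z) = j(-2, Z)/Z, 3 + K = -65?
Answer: -5175/7 ≈ -739.29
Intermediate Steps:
K = -68 (K = -3 - 65 = -68)
j(N, w) = -4 + w
O(Z) = 4 - (-4 + Z)/Z
(K - 139)*O(7) = (-68 - 139)*(3 + 4/7) = -207*(3 + 4*(⅐)) = -207*(3 + 4/7) = -207*25/7 = -5175/7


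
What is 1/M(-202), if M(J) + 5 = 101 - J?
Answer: 1/298 ≈ 0.0033557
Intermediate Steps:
M(J) = 96 - J (M(J) = -5 + (101 - J) = 96 - J)
1/M(-202) = 1/(96 - 1*(-202)) = 1/(96 + 202) = 1/298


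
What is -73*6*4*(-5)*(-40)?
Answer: -350400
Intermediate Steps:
-73*6*4*(-5)*(-40) = -1752*(-5)*(-40) = -73*(-120)*(-40) = 8760*(-40) = -350400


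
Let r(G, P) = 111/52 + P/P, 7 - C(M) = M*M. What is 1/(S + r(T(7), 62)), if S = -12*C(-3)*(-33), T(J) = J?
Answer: -52/41021 ≈ -0.0012676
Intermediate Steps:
C(M) = 7 - M² (C(M) = 7 - M*M = 7 - M²)
r(G, P) = 163/52 (r(G, P) = 111*(1/52) + 1 = 111/52 + 1 = 163/52)
S = -792 (S = -12*(7 - 1*(-3)²)*(-33) = -12*(7 - 1*9)*(-33) = -12*(7 - 9)*(-33) = -12*(-2)*(-33) = 24*(-33) = -792)
1/(S + r(T(7), 62)) = 1/(-792 + 163/52) = 1/(-41021/52) = -52/41021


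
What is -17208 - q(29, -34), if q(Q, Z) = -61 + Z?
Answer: -17113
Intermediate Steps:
-17208 - q(29, -34) = -17208 - (-61 - 34) = -17208 - 1*(-95) = -17208 + 95 = -17113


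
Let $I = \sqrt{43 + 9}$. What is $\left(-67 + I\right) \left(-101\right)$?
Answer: $6767 - 202 \sqrt{13} \approx 6038.7$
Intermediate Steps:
$I = 2 \sqrt{13}$ ($I = \sqrt{52} = 2 \sqrt{13} \approx 7.2111$)
$\left(-67 + I\right) \left(-101\right) = \left(-67 + 2 \sqrt{13}\right) \left(-101\right) = 6767 - 202 \sqrt{13}$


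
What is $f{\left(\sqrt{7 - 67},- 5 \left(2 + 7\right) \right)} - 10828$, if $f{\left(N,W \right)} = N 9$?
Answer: $-10828 + 18 i \sqrt{15} \approx -10828.0 + 69.714 i$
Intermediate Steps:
$f{\left(N,W \right)} = 9 N$
$f{\left(\sqrt{7 - 67},- 5 \left(2 + 7\right) \right)} - 10828 = 9 \sqrt{7 - 67} - 10828 = 9 \sqrt{-60} - 10828 = 9 \cdot 2 i \sqrt{15} - 10828 = 18 i \sqrt{15} - 10828 = -10828 + 18 i \sqrt{15}$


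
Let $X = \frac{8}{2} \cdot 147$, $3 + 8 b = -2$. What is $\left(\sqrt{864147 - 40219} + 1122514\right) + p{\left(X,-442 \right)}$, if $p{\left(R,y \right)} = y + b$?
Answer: $\frac{8976571}{8} + 2 \sqrt{205982} \approx 1.123 \cdot 10^{6}$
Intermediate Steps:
$b = - \frac{5}{8}$ ($b = - \frac{3}{8} + \frac{1}{8} \left(-2\right) = - \frac{3}{8} - \frac{1}{4} = - \frac{5}{8} \approx -0.625$)
$X = 588$ ($X = 8 \cdot \frac{1}{2} \cdot 147 = 4 \cdot 147 = 588$)
$p{\left(R,y \right)} = - \frac{5}{8} + y$ ($p{\left(R,y \right)} = y - \frac{5}{8} = - \frac{5}{8} + y$)
$\left(\sqrt{864147 - 40219} + 1122514\right) + p{\left(X,-442 \right)} = \left(\sqrt{864147 - 40219} + 1122514\right) - \frac{3541}{8} = \left(\sqrt{823928} + 1122514\right) - \frac{3541}{8} = \left(2 \sqrt{205982} + 1122514\right) - \frac{3541}{8} = \left(1122514 + 2 \sqrt{205982}\right) - \frac{3541}{8} = \frac{8976571}{8} + 2 \sqrt{205982}$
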